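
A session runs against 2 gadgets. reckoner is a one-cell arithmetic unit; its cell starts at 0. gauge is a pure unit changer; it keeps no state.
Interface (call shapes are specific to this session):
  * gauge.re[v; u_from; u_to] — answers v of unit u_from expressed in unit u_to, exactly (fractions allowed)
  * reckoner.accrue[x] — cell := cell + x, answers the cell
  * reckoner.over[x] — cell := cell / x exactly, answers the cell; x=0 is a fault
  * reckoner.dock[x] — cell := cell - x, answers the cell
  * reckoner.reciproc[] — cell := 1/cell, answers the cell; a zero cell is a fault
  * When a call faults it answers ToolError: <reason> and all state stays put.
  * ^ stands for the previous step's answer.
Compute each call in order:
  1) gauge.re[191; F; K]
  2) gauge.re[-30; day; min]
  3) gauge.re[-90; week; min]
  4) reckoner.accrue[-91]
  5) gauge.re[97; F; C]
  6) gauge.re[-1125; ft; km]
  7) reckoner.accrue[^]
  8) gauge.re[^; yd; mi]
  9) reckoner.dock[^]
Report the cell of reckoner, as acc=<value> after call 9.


Now I run gauge.re passing v='191', u_from='F', u_to='K', which returns 21689/60.
Calling gauge.re passing v='-30', u_from='day', u_to='min': -43200.
Calling gauge.re passing v='-90', u_from='week', u_to='min', — result: -907200.
Invoking reckoner.accrue passing x='-91': -91.
Next I call gauge.re passing v='97', u_from='F', u_to='C', which returns 325/9.
Then gauge.re passing v='-1125', u_from='ft', u_to='km', and get -3429/10000.
I call reckoner.accrue passing x='^', → -913429/10000.
Next I call gauge.re passing v='^', u_from='yd', u_to='mi', giving -83039/1600000.
I try reckoner.dock passing x='^', — result: -146065601/1600000.

Answer: acc=-146065601/1600000


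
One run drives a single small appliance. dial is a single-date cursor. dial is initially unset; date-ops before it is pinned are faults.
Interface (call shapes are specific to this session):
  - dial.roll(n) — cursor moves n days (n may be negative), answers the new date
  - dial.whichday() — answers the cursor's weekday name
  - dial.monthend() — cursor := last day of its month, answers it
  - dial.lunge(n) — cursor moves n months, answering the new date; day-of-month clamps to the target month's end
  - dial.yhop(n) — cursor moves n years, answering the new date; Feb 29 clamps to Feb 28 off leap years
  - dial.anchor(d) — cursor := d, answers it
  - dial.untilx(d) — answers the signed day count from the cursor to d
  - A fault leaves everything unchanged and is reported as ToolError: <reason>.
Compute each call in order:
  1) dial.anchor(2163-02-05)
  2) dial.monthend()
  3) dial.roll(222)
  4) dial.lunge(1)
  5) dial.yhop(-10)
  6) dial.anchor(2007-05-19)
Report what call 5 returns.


>> dial.anchor(d=2163-02-05)
<< 2163-02-05
>> dial.monthend()
<< 2163-02-28
>> dial.roll(n=222)
<< 2163-10-08
>> dial.lunge(n=1)
<< 2163-11-08
>> dial.yhop(n=-10)
<< 2153-11-08
>> dial.anchor(d=2007-05-19)
<< 2007-05-19

Answer: 2153-11-08


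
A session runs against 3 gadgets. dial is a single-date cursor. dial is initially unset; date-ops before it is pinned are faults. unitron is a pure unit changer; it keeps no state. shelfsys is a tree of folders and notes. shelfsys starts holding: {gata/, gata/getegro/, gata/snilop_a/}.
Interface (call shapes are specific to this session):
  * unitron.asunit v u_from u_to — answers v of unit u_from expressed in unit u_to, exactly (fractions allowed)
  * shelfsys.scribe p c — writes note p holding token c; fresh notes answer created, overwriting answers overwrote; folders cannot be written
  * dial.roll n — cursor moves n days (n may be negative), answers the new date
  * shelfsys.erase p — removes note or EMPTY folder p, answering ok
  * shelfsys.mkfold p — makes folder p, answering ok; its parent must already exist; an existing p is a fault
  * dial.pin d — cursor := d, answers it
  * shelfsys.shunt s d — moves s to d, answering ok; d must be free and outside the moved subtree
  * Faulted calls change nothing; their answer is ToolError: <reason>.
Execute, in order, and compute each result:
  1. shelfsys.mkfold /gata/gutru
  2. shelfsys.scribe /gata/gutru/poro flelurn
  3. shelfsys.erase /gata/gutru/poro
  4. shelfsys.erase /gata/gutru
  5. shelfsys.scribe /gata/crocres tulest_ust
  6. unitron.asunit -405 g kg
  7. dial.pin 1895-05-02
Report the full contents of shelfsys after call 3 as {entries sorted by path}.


Answer: {gata/, gata/getegro/, gata/gutru/, gata/snilop_a/}

Derivation:
! mkfold(p→/gata/gutru) == ok
! scribe(p→/gata/gutru/poro, c→flelurn) == created
! erase(p→/gata/gutru/poro) == ok
! erase(p→/gata/gutru) == ok
! scribe(p→/gata/crocres, c→tulest_ust) == created
! asunit(v→-405, u_from→g, u_to→kg) == -81/200
! pin(d→1895-05-02) == 1895-05-02


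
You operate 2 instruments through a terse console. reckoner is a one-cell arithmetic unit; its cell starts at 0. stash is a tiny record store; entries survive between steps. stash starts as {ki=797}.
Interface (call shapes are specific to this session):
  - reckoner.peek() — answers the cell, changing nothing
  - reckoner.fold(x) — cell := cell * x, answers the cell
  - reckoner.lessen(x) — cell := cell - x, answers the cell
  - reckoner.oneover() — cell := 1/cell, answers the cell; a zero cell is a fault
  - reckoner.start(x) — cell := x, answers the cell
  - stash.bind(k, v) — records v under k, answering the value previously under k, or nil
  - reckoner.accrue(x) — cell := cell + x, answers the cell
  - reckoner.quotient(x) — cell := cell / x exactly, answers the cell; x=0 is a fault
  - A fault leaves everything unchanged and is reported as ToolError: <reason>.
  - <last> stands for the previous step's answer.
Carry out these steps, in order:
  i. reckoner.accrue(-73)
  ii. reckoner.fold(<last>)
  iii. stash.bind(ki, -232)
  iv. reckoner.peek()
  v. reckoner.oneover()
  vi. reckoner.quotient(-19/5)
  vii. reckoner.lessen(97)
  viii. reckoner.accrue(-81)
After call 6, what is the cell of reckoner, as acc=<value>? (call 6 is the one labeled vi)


~$ reckoner.accrue x='-73'
  -73
~$ reckoner.fold x='<last>'
  5329
~$ stash.bind k='ki' v='-232'
  797
~$ reckoner.peek
  5329
~$ reckoner.oneover
  1/5329
~$ reckoner.quotient x='-19/5'
  -5/101251
~$ reckoner.lessen x='97'
  -9821352/101251
~$ reckoner.accrue x='-81'
  -18022683/101251

Answer: acc=-5/101251


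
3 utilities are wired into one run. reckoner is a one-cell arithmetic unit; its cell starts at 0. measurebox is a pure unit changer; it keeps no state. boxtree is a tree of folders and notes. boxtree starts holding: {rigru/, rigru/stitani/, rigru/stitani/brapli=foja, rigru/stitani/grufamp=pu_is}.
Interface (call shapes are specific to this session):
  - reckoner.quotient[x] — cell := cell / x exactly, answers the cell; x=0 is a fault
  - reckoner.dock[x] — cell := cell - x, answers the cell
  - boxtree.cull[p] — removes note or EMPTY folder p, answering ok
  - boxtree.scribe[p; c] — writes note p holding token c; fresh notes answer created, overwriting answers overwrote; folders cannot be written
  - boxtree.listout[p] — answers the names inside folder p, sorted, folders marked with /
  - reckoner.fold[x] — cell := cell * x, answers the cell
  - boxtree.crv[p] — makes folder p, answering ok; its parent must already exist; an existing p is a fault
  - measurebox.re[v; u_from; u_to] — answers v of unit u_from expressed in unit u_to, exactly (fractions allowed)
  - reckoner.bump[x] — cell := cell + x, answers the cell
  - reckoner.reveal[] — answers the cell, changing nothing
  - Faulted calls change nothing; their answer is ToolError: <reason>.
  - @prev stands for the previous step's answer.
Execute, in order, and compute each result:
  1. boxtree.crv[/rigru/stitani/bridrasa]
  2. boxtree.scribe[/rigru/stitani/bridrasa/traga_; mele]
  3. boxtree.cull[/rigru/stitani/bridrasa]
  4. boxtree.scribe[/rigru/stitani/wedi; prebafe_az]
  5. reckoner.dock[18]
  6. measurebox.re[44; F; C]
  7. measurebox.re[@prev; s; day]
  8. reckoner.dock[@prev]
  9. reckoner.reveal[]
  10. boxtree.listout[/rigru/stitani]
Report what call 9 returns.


Answer: -233281/12960

Derivation:
-> boxtree.crv(/rigru/stitani/bridrasa)
<- ok
-> boxtree.scribe(/rigru/stitani/bridrasa/traga_, mele)
<- created
-> boxtree.cull(/rigru/stitani/bridrasa)
<- ToolError: not empty
-> boxtree.scribe(/rigru/stitani/wedi, prebafe_az)
<- created
-> reckoner.dock(18)
<- -18
-> measurebox.re(44, F, C)
<- 20/3
-> measurebox.re(@prev, s, day)
<- 1/12960
-> reckoner.dock(@prev)
<- -233281/12960
-> reckoner.reveal()
<- -233281/12960
-> boxtree.listout(/rigru/stitani)
<- [brapli, bridrasa/, grufamp, wedi]


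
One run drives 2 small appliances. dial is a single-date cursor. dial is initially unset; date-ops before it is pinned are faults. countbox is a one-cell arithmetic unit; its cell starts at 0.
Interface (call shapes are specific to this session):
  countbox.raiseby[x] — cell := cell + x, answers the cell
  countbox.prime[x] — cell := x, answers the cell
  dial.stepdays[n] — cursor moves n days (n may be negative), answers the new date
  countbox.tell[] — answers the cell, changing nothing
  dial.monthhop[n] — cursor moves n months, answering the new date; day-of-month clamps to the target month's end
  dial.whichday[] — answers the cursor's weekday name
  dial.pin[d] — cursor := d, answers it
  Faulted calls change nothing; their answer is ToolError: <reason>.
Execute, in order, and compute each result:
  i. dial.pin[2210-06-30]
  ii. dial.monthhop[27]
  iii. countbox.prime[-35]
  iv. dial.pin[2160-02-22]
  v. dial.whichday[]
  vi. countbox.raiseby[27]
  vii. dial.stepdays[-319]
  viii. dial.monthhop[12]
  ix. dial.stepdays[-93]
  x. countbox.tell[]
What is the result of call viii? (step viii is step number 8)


>>> dial.pin d: 2210-06-30
= 2210-06-30
>>> dial.monthhop n: 27
= 2212-09-30
>>> countbox.prime x: -35
= -35
>>> dial.pin d: 2160-02-22
= 2160-02-22
>>> dial.whichday
= Friday
>>> countbox.raiseby x: 27
= -8
>>> dial.stepdays n: -319
= 2159-04-09
>>> dial.monthhop n: 12
= 2160-04-09
>>> dial.stepdays n: -93
= 2160-01-07
>>> countbox.tell
= -8

Answer: 2160-04-09


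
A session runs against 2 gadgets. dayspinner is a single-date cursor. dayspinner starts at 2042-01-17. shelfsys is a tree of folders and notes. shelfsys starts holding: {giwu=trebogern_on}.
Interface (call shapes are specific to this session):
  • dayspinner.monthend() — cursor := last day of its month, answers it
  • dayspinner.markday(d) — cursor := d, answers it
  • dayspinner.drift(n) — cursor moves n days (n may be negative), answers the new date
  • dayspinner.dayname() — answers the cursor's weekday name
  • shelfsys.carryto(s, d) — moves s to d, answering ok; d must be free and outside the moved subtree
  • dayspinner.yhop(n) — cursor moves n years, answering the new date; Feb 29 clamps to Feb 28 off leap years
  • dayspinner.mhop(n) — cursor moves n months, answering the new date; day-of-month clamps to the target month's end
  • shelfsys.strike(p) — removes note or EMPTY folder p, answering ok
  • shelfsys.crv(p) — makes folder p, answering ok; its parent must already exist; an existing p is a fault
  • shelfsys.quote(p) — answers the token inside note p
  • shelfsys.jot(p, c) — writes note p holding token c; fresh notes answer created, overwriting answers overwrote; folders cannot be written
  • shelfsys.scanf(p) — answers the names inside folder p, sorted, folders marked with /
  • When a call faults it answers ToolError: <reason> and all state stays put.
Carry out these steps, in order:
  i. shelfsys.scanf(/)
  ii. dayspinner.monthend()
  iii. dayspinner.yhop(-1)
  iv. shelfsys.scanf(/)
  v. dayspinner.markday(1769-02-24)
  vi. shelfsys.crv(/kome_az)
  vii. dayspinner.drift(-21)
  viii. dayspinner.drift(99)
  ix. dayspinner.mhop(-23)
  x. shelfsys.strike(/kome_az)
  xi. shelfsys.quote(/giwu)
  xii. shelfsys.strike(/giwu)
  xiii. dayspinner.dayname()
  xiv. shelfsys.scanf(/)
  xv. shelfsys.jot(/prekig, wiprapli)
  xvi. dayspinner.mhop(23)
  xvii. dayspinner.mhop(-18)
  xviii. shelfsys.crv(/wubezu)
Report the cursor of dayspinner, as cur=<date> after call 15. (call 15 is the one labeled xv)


% shelfsys.scanf p: /
  [giwu]
% dayspinner.monthend
  2042-01-31
% dayspinner.yhop n: -1
  2041-01-31
% shelfsys.scanf p: /
  [giwu]
% dayspinner.markday d: 1769-02-24
  1769-02-24
% shelfsys.crv p: /kome_az
  ok
% dayspinner.drift n: -21
  1769-02-03
% dayspinner.drift n: 99
  1769-05-13
% dayspinner.mhop n: -23
  1767-06-13
% shelfsys.strike p: /kome_az
  ok
% shelfsys.quote p: /giwu
  trebogern_on
% shelfsys.strike p: /giwu
  ok
% dayspinner.dayname
  Saturday
% shelfsys.scanf p: /
  []
% shelfsys.jot p: /prekig c: wiprapli
  created
% dayspinner.mhop n: 23
  1769-05-13
% dayspinner.mhop n: -18
  1767-11-13
% shelfsys.crv p: /wubezu
  ok

Answer: cur=1767-06-13


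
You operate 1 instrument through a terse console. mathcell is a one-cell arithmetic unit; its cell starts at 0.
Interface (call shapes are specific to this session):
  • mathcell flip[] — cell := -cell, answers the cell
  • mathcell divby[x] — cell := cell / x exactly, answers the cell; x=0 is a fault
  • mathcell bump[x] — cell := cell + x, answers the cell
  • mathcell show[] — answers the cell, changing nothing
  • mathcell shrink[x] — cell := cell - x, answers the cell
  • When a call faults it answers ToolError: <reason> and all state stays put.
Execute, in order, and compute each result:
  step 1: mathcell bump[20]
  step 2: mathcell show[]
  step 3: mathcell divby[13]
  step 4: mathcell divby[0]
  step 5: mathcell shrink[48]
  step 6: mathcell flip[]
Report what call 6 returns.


Answer: 604/13

Derivation:
I invoke mathcell bump with x→20, giving 20.
I call mathcell show(), and observe 20.
Invoking mathcell divby with x→13, and observe 20/13.
Now I run mathcell divby with x→0, giving ToolError: division by zero.
Next I call mathcell shrink with x→48, giving -604/13.
Using mathcell flip, → 604/13.


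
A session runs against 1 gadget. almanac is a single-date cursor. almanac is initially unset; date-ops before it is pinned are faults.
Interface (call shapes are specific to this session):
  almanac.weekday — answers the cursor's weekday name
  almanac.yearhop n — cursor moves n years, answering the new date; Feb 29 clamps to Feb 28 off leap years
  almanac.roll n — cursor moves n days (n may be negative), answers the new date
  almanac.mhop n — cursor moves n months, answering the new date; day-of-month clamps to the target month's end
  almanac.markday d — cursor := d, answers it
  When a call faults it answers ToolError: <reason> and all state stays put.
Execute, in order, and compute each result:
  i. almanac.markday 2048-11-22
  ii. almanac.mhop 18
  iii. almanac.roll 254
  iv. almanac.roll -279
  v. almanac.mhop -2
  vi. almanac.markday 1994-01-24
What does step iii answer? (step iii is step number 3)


-- 1. almanac.markday(d=2048-11-22) == 2048-11-22
-- 2. almanac.mhop(n=18) == 2050-05-22
-- 3. almanac.roll(n=254) == 2051-01-31
-- 4. almanac.roll(n=-279) == 2050-04-27
-- 5. almanac.mhop(n=-2) == 2050-02-27
-- 6. almanac.markday(d=1994-01-24) == 1994-01-24

Answer: 2051-01-31


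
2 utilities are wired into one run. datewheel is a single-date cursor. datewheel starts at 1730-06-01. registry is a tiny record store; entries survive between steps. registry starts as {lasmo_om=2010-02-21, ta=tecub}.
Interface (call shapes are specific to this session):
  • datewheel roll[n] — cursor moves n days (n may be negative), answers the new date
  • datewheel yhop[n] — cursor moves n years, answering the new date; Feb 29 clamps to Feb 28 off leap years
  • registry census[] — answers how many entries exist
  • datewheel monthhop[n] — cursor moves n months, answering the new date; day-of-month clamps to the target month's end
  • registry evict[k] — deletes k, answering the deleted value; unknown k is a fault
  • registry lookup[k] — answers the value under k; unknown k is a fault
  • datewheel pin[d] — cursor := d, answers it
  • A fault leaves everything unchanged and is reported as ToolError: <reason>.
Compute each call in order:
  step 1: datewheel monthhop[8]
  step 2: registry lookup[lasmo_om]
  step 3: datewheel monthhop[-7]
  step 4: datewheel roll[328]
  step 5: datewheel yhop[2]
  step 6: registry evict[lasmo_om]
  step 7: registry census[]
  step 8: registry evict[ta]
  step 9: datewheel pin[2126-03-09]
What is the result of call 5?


> datewheel monthhop n: 8
[out] 1731-02-01
> registry lookup k: lasmo_om
[out] 2010-02-21
> datewheel monthhop n: -7
[out] 1730-07-01
> datewheel roll n: 328
[out] 1731-05-25
> datewheel yhop n: 2
[out] 1733-05-25
> registry evict k: lasmo_om
[out] 2010-02-21
> registry census
[out] 1
> registry evict k: ta
[out] tecub
> datewheel pin d: 2126-03-09
[out] 2126-03-09

Answer: 1733-05-25


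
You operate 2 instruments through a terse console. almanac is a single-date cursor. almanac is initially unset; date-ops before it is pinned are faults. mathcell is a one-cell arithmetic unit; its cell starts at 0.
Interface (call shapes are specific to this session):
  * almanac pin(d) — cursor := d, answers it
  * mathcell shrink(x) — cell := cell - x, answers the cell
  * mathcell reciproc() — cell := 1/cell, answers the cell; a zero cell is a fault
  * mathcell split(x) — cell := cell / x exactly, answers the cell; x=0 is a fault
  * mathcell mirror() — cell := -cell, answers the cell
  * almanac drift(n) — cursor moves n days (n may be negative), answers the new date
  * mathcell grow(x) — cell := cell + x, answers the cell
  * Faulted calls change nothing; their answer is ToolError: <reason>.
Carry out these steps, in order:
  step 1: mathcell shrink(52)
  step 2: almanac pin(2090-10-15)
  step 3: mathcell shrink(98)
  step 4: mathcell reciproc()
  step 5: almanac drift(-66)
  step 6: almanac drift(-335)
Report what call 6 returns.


Do: mathcell shrink[x='52']
See: -52
Do: almanac pin[d='2090-10-15']
See: 2090-10-15
Do: mathcell shrink[x='98']
See: -150
Do: mathcell reciproc[]
See: -1/150
Do: almanac drift[n='-66']
See: 2090-08-10
Do: almanac drift[n='-335']
See: 2089-09-09

Answer: 2089-09-09


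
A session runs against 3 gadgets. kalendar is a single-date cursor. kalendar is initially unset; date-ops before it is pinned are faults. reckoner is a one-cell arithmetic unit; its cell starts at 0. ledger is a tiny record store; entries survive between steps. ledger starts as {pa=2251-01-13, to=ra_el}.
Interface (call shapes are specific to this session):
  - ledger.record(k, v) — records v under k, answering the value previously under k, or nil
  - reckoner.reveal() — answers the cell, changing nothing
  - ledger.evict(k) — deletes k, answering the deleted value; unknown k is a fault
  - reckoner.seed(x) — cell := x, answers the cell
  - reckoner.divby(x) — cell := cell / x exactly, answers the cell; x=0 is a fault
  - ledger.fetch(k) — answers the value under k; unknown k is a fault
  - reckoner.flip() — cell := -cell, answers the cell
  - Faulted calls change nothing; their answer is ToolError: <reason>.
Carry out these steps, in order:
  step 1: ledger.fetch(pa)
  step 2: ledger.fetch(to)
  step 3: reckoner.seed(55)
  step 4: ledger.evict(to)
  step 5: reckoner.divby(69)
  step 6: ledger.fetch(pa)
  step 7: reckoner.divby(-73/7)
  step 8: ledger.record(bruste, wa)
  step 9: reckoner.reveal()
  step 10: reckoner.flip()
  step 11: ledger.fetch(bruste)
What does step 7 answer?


~$ ledger.fetch k→pa
:: 2251-01-13
~$ ledger.fetch k→to
:: ra_el
~$ reckoner.seed x→55
:: 55
~$ ledger.evict k→to
:: ra_el
~$ reckoner.divby x→69
:: 55/69
~$ ledger.fetch k→pa
:: 2251-01-13
~$ reckoner.divby x→-73/7
:: -385/5037
~$ ledger.record k→bruste v→wa
:: nil
~$ reckoner.reveal
:: -385/5037
~$ reckoner.flip
:: 385/5037
~$ ledger.fetch k→bruste
:: wa

Answer: -385/5037


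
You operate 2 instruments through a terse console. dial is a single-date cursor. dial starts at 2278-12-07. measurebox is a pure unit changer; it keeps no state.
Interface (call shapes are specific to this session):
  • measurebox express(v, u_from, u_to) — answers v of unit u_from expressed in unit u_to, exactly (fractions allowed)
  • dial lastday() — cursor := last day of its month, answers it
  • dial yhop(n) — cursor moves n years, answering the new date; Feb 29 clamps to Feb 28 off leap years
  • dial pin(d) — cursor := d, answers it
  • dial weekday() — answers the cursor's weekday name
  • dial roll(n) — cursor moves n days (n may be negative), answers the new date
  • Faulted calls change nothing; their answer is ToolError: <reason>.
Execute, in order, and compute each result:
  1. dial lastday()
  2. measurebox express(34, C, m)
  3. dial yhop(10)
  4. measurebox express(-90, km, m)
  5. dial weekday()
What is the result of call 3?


-- 1. dial lastday() ~> 2278-12-31
-- 2. measurebox express(v=34, u_from=C, u_to=m) ~> ToolError: incompatible units
-- 3. dial yhop(n=10) ~> 2288-12-31
-- 4. measurebox express(v=-90, u_from=km, u_to=m) ~> -90000
-- 5. dial weekday() ~> Monday

Answer: 2288-12-31


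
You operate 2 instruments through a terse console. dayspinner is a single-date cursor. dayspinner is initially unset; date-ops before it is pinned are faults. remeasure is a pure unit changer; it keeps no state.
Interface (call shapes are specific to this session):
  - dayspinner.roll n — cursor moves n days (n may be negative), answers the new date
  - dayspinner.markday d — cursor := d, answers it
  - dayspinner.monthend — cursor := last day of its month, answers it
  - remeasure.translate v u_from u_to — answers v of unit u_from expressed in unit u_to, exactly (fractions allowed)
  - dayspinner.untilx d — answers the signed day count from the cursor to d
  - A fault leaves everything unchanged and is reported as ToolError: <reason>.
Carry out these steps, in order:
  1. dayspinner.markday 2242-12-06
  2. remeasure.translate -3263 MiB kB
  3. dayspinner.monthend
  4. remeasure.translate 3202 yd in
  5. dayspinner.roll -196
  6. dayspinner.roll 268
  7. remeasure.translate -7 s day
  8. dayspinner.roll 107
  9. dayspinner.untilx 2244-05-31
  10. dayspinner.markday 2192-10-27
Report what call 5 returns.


;; 1. dayspinner.markday(d→2242-12-06) -> 2242-12-06
;; 2. remeasure.translate(v→-3263, u_from→MiB, u_to→kB) -> -427687936/125
;; 3. dayspinner.monthend() -> 2242-12-31
;; 4. remeasure.translate(v→3202, u_from→yd, u_to→in) -> 115272
;; 5. dayspinner.roll(n→-196) -> 2242-06-18
;; 6. dayspinner.roll(n→268) -> 2243-03-13
;; 7. remeasure.translate(v→-7, u_from→s, u_to→day) -> -7/86400
;; 8. dayspinner.roll(n→107) -> 2243-06-28
;; 9. dayspinner.untilx(d→2244-05-31) -> 338
;; 10. dayspinner.markday(d→2192-10-27) -> 2192-10-27

Answer: 2242-06-18


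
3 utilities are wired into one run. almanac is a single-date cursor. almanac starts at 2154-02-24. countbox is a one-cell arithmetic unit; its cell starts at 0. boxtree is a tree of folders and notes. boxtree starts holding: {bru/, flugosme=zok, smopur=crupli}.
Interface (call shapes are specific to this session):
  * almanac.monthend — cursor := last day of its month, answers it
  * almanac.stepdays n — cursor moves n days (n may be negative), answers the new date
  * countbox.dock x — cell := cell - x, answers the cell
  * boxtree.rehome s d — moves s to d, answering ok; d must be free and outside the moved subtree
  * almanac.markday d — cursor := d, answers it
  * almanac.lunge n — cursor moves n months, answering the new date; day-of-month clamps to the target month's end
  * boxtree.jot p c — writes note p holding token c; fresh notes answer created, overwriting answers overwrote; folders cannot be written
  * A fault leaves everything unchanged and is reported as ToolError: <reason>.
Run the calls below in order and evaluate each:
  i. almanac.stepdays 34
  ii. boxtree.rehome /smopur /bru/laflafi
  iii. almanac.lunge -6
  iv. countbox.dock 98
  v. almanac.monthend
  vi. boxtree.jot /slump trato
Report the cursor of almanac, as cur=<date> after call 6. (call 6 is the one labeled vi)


Answer: cur=2153-09-30

Derivation:
! 1. almanac.stepdays(n: 34) : 2154-03-30
! 2. boxtree.rehome(s: /smopur, d: /bru/laflafi) : ok
! 3. almanac.lunge(n: -6) : 2153-09-30
! 4. countbox.dock(x: 98) : -98
! 5. almanac.monthend() : 2153-09-30
! 6. boxtree.jot(p: /slump, c: trato) : created


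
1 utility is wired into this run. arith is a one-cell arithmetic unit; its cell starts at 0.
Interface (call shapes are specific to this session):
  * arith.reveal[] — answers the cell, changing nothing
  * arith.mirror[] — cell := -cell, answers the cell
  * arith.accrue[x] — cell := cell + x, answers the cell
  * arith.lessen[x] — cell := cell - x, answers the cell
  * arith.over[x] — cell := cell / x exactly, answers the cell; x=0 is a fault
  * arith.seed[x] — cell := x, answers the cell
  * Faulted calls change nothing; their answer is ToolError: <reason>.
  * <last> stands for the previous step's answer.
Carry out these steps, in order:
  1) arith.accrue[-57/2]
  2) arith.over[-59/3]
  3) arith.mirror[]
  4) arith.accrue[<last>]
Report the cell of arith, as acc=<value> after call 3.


Then arith.accrue(x=-57/2), → -57/2.
Invoking arith.over(x=-59/3), → 171/118.
I invoke arith.mirror, → -171/118.
I run arith.accrue(x=<last>), giving -171/59.

Answer: acc=-171/118


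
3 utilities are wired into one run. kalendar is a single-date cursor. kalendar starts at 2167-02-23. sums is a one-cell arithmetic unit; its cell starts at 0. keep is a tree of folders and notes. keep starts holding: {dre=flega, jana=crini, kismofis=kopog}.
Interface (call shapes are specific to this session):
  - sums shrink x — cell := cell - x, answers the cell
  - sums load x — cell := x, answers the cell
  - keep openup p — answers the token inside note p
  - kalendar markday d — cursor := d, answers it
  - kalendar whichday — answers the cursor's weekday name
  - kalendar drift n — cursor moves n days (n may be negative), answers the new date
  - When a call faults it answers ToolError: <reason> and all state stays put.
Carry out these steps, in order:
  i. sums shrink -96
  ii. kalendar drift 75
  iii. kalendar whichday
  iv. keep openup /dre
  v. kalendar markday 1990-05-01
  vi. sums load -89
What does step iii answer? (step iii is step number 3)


Using sums shrink using x: -96, → 96.
I invoke kalendar drift using n: 75: 2167-05-09.
Now I run kalendar whichday, which returns Saturday.
Invoking keep openup using p: /dre, which returns flega.
I try kalendar markday using d: 1990-05-01, which returns 1990-05-01.
I run sums load using x: -89, and observe -89.

Answer: Saturday


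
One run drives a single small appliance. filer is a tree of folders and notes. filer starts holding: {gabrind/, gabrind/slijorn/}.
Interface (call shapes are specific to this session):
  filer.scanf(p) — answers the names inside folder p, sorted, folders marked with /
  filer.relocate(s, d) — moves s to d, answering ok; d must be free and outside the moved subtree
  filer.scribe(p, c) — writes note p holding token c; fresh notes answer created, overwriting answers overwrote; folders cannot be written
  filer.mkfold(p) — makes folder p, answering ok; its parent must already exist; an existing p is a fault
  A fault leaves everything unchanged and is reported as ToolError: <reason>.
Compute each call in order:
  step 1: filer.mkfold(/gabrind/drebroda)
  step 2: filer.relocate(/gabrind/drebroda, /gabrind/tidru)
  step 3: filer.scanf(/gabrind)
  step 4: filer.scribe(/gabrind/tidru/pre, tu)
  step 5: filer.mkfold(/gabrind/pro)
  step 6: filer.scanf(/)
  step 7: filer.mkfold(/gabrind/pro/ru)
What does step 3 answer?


Answer: [slijorn/, tidru/]

Derivation:
# filer.mkfold(p: /gabrind/drebroda) == ok
# filer.relocate(s: /gabrind/drebroda, d: /gabrind/tidru) == ok
# filer.scanf(p: /gabrind) == [slijorn/, tidru/]
# filer.scribe(p: /gabrind/tidru/pre, c: tu) == created
# filer.mkfold(p: /gabrind/pro) == ok
# filer.scanf(p: /) == [gabrind/]
# filer.mkfold(p: /gabrind/pro/ru) == ok


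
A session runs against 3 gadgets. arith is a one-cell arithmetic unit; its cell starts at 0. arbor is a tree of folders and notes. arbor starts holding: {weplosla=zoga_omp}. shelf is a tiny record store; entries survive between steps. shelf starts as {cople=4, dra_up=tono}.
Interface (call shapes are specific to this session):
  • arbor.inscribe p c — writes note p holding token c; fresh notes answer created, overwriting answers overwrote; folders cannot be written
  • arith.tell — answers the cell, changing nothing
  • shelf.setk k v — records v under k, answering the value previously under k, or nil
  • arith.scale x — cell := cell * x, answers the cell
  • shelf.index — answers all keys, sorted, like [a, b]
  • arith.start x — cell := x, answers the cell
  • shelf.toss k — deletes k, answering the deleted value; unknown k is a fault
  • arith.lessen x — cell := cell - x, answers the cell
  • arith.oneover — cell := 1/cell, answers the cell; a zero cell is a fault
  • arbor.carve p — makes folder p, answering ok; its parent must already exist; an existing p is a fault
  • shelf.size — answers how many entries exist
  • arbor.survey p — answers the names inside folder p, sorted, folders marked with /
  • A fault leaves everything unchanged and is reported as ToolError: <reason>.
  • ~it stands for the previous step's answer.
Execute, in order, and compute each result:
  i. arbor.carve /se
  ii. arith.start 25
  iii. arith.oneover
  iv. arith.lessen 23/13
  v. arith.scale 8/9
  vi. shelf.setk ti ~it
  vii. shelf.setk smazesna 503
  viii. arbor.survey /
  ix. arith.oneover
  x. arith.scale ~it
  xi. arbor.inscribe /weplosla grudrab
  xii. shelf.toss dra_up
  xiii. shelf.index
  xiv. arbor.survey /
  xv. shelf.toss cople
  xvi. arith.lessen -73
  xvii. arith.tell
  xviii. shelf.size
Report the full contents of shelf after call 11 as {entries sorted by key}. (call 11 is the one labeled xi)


Answer: {cople=4, dra_up=tono, smazesna=503, ti=-4496/2925}

Derivation:
I invoke carve using p='/se', which returns ok.
Calling start using x='25', and see 25.
I invoke oneover(), — result: 1/25.
Using lessen using x='23/13', and see -562/325.
I run scale using x='8/9', — result: -4496/2925.
I use setk using k='ti', v='~it', and see nil.
I invoke setk using k='smazesna', v='503', and observe nil.
I call survey using p='/', and see [se/, weplosla].
I try oneover, yielding -2925/4496.
Invoking scale using x='~it', and see 8555625/20214016.
I use inscribe using p='/weplosla', c='grudrab', and get overwrote.
Then toss using k='dra_up', and get tono.
Calling index(), and observe [cople, smazesna, ti].
I try survey using p='/', yielding [se/, weplosla].
I use toss using k='cople', which returns 4.
Calling lessen using x='-73', yielding 1484178793/20214016.
I use tell(), — result: 1484178793/20214016.
I run size(), and see 2.


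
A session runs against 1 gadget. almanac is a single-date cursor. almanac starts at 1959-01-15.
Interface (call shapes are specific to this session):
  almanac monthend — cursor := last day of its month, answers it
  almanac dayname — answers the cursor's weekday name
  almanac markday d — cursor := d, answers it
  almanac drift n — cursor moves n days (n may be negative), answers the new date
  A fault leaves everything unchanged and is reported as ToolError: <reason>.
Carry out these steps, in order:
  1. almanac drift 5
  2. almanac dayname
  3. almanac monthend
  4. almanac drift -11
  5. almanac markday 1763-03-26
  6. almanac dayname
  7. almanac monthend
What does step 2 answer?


Do: almanac drift[n→5]
See: 1959-01-20
Do: almanac dayname[]
See: Tuesday
Do: almanac monthend[]
See: 1959-01-31
Do: almanac drift[n→-11]
See: 1959-01-20
Do: almanac markday[d→1763-03-26]
See: 1763-03-26
Do: almanac dayname[]
See: Saturday
Do: almanac monthend[]
See: 1763-03-31

Answer: Tuesday


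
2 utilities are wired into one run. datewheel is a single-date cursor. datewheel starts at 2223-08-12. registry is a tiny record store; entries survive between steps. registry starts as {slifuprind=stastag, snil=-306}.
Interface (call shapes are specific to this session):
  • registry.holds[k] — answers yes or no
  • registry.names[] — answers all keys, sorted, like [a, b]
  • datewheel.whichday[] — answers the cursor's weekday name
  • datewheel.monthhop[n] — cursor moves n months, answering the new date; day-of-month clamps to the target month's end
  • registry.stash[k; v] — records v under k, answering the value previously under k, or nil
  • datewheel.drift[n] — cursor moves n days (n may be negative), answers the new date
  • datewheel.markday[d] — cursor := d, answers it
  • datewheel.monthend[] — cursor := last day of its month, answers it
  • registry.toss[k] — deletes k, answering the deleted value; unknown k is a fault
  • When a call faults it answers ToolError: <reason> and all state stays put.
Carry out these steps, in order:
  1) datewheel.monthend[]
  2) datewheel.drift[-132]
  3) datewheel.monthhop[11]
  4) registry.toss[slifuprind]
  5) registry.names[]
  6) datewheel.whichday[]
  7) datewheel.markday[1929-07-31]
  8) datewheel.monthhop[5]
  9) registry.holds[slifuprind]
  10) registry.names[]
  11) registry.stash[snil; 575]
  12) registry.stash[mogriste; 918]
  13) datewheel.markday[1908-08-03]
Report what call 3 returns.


Answer: 2224-03-21

Derivation:
→ monthend()
← 2223-08-31
→ drift(n→-132)
← 2223-04-21
→ monthhop(n→11)
← 2224-03-21
→ toss(k→slifuprind)
← stastag
→ names()
← [snil]
→ whichday()
← Sunday
→ markday(d→1929-07-31)
← 1929-07-31
→ monthhop(n→5)
← 1929-12-31
→ holds(k→slifuprind)
← no
→ names()
← [snil]
→ stash(k→snil, v→575)
← -306
→ stash(k→mogriste, v→918)
← nil
→ markday(d→1908-08-03)
← 1908-08-03


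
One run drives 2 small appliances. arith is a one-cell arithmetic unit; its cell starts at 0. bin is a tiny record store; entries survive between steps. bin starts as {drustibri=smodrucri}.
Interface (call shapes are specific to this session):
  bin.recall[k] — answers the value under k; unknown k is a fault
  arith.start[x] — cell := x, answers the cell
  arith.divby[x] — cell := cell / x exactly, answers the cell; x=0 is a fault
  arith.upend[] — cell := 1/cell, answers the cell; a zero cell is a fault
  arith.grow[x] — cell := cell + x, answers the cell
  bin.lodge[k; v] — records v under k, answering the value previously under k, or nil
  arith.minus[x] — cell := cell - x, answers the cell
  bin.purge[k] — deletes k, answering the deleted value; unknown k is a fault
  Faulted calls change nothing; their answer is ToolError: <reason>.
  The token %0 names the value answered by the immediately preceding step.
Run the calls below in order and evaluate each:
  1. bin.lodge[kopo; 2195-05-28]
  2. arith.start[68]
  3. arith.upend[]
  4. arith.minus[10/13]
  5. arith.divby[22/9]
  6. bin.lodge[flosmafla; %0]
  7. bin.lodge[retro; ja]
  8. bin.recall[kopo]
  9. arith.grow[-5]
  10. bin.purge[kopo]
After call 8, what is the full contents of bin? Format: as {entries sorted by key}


Answer: {drustibri=smodrucri, flosmafla=-6003/19448, kopo=2195-05-28, retro=ja}

Derivation:
Now I run bin.lodge on k=kopo, v=2195-05-28, and observe nil.
Invoking arith.start on x=68: 68.
I try arith.upend(): 1/68.
Using arith.minus on x=10/13, which returns -667/884.
I use arith.divby on x=22/9, — result: -6003/19448.
Using bin.lodge on k=flosmafla, v=%0, and see nil.
Now I run bin.lodge on k=retro, v=ja, giving nil.
I invoke bin.recall on k=kopo, which returns 2195-05-28.
I run arith.grow on x=-5, and observe -103243/19448.
Invoking bin.purge on k=kopo: 2195-05-28.


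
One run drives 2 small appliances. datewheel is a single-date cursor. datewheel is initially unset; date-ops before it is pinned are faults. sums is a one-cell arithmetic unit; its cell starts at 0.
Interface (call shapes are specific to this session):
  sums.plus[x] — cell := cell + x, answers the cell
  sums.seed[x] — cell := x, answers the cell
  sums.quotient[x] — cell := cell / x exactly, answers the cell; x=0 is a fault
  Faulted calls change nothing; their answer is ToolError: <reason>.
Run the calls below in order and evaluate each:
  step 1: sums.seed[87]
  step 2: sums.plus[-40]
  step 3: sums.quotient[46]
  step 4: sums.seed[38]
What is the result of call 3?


-- seed(x→87) => 87
-- plus(x→-40) => 47
-- quotient(x→46) => 47/46
-- seed(x→38) => 38

Answer: 47/46


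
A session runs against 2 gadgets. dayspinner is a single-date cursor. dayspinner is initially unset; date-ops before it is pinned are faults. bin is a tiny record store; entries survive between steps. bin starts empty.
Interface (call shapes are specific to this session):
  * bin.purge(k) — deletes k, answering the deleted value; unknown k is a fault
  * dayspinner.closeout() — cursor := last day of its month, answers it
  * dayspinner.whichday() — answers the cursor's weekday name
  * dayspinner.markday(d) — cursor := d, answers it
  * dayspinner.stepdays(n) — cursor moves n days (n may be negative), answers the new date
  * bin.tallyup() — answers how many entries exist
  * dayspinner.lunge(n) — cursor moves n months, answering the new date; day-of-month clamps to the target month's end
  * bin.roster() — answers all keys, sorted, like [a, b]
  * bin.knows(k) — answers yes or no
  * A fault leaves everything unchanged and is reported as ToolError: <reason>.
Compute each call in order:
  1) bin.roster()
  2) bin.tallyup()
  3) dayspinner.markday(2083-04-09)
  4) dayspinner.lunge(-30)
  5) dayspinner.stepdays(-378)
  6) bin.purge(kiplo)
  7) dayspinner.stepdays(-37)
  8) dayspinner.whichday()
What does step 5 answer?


Answer: 2079-09-27

Derivation:
[in] roster
= []
[in] tallyup
= 0
[in] markday d: 2083-04-09
= 2083-04-09
[in] lunge n: -30
= 2080-10-09
[in] stepdays n: -378
= 2079-09-27
[in] purge k: kiplo
= ToolError: no such key kiplo
[in] stepdays n: -37
= 2079-08-21
[in] whichday
= Monday


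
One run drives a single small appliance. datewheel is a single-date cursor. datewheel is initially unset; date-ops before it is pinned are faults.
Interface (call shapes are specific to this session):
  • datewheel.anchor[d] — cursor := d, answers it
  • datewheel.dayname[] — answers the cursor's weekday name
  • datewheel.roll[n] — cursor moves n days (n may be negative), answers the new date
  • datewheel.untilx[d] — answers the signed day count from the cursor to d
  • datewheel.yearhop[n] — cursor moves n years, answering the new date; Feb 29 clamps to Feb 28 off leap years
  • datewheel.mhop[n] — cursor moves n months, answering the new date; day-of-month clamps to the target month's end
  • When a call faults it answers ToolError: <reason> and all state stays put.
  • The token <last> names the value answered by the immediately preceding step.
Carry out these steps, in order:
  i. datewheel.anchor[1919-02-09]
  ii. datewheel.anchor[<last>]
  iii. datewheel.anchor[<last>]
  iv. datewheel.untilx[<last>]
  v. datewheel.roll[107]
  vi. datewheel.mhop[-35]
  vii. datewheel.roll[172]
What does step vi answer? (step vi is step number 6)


-- 1. datewheel.anchor(d=1919-02-09) => 1919-02-09
-- 2. datewheel.anchor(d=<last>) => 1919-02-09
-- 3. datewheel.anchor(d=<last>) => 1919-02-09
-- 4. datewheel.untilx(d=<last>) => 0
-- 5. datewheel.roll(n=107) => 1919-05-27
-- 6. datewheel.mhop(n=-35) => 1916-06-27
-- 7. datewheel.roll(n=172) => 1916-12-16

Answer: 1916-06-27


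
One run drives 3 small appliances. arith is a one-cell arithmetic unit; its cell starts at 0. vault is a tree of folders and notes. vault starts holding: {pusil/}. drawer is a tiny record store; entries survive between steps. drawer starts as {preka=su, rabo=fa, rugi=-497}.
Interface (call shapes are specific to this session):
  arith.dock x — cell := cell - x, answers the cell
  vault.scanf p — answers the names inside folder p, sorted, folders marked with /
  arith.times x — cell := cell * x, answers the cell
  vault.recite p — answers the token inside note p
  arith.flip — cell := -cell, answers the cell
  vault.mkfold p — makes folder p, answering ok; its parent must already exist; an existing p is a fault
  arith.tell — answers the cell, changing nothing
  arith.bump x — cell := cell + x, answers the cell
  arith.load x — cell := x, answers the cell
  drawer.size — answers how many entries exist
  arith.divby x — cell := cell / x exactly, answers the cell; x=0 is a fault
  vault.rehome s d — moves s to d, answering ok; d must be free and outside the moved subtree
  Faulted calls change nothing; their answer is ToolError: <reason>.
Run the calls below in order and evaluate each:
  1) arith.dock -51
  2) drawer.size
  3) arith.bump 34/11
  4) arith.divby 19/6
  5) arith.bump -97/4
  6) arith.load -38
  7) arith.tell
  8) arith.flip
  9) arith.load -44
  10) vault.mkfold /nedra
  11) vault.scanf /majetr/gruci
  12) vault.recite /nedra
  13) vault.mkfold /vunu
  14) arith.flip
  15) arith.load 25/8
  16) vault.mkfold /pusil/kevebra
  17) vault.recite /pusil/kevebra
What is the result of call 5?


% arith.dock x=-51
  51
% drawer.size
  3
% arith.bump x=34/11
  595/11
% arith.divby x=19/6
  3570/209
% arith.bump x=-97/4
  -5993/836
% arith.load x=-38
  -38
% arith.tell
  -38
% arith.flip
  38
% arith.load x=-44
  -44
% vault.mkfold p=/nedra
  ok
% vault.scanf p=/majetr/gruci
  ToolError: not found
% vault.recite p=/nedra
  ToolError: is a directory
% vault.mkfold p=/vunu
  ok
% arith.flip
  44
% arith.load x=25/8
  25/8
% vault.mkfold p=/pusil/kevebra
  ok
% vault.recite p=/pusil/kevebra
  ToolError: is a directory

Answer: -5993/836
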